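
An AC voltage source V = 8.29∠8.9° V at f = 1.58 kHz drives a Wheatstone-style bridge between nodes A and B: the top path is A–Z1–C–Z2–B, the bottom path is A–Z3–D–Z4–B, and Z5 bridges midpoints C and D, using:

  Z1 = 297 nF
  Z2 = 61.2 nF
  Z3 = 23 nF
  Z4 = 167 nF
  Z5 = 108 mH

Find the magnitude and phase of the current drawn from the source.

Step 1 — Angular frequency: ω = 2π·f = 2π·1580 = 9927 rad/s.
Step 2 — Component impedances:
  Z1: Z = 1/(jωC) = -j/(ω·C) = 0 - j339.2 Ω
  Z2: Z = 1/(jωC) = -j/(ω·C) = 0 - j1646 Ω
  Z3: Z = 1/(jωC) = -j/(ω·C) = 0 - j4380 Ω
  Z4: Z = 1/(jωC) = -j/(ω·C) = 0 - j603.2 Ω
  Z5: Z = jωL = j·9927·0.108 = 0 + j1072 Ω
Step 3 — Bridge requires nodal analysis (the Z5 bridge couples midpoints C and D, so the two paths cannot be reduced to a simple series/parallel combination). Setting node B to ground and injecting 1 A at node A, the 3-node admittance system at A, C, D solves to V_A = Z_AB = 0 + j820.9 Ω = 820.9∠90.0° Ω.
Step 4 — Source phasor: V = 8.29∠8.9° V = 8.19 + j1.283 V.
Step 5 — Ohm's law: I = V / Z_total = (8.19 + j1.283) / (0 + j820.9) = 0.001562 - j0.009977 A.
Step 6 — Convert to polar: |I| = 0.0101 A, ∠I = -81.1°.

I = 0.0101∠-81.1° A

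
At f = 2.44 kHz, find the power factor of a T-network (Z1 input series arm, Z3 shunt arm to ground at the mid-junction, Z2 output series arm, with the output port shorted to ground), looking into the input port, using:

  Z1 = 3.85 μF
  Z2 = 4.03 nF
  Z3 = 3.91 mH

Step 1 — Angular frequency: ω = 2π·f = 2π·2440 = 1.533e+04 rad/s.
Step 2 — Component impedances:
  Z1: Z = 1/(jωC) = -j/(ω·C) = 0 - j16.94 Ω
  Z2: Z = 1/(jωC) = -j/(ω·C) = 0 - j1.619e+04 Ω
  Z3: Z = jωL = j·1.533e+04·0.00391 = 0 + j59.94 Ω
Step 3 — With the output port shorted to ground, the output series arm Z2 runs from the junction to ground; the shunt arm Z3 also runs from the junction to ground. They appear in parallel: Z3 || Z2 = 0 + j60.17 Ω.
Step 4 — Series with input arm Z1: Z_in = Z1 + (Z3 || Z2) = 0 + j43.22 Ω = 43.22∠90.0° Ω.
Step 5 — Power factor: PF = cos(φ) = Re(Z)/|Z| = 0/43.22 = 0.
Step 6 — Type: Im(Z) = 43.22 ⇒ lagging (phase φ = 90.0°).

PF = 0 (lagging, φ = 90.0°)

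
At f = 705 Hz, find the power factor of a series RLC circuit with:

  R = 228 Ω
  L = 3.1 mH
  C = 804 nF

Step 1 — Angular frequency: ω = 2π·f = 2π·705 = 4430 rad/s.
Step 2 — Component impedances:
  R: Z = R = 228 Ω
  L: Z = jωL = j·4430·0.0031 = 0 + j13.73 Ω
  C: Z = 1/(jωC) = -j/(ω·C) = 0 - j280.8 Ω
Step 3 — Series combination: Z_total = R + L + C = 228 - j267.1 Ω = 351.1∠-49.5° Ω.
Step 4 — Power factor: PF = cos(φ) = Re(Z)/|Z| = 228/351.14 = 0.6493.
Step 5 — Type: Im(Z) = -267.1 ⇒ leading (phase φ = -49.5°).

PF = 0.6493 (leading, φ = -49.5°)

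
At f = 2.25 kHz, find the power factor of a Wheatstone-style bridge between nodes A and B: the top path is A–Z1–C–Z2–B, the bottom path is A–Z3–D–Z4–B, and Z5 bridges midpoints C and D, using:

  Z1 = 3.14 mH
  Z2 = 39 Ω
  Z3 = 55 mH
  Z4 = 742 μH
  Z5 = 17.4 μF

Step 1 — Angular frequency: ω = 2π·f = 2π·2250 = 1.414e+04 rad/s.
Step 2 — Component impedances:
  Z1: Z = jωL = j·1.414e+04·0.00314 = 0 + j44.39 Ω
  Z2: Z = R = 39 Ω
  Z3: Z = jωL = j·1.414e+04·0.055 = 0 + j777.5 Ω
  Z4: Z = jωL = j·1.414e+04·0.000742 = 0 + j10.49 Ω
  Z5: Z = 1/(jωC) = -j/(ω·C) = 0 - j4.065 Ω
Step 3 — Bridge requires nodal analysis (the Z5 bridge couples midpoints C and D, so the two paths cannot be reduced to a simple series/parallel combination). Setting node B to ground and injecting 1 A at node A, the 3-node admittance system at A, C, D solves to V_A = Z_AB = 1.096 + j48.65 Ω = 48.66∠88.7° Ω.
Step 4 — Power factor: PF = cos(φ) = Re(Z)/|Z| = 1.096/48.66 = 0.02252.
Step 5 — Type: Im(Z) = 48.65 ⇒ lagging (phase φ = 88.7°).

PF = 0.02252 (lagging, φ = 88.7°)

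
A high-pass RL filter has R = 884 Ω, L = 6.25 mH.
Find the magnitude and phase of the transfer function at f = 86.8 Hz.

Step 1 — Angular frequency: ω = 2π·86.8 = 545.4 rad/s.
Step 2 — Transfer function: H(jω) = jωL/(R + jωL).
Step 3 — Numerator jωL = j·3.409; denominator R + jωL = 884 + j3.409.
Step 4 — H = 1.487e-05 + j0.003856.
Step 5 — Magnitude: |H| = 0.003856 (-48.3 dB); phase: φ = 89.8°.

|H| = 0.003856 (-48.3 dB), φ = 89.8°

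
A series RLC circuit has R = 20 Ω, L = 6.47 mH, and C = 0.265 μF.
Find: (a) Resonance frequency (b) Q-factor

Step 1 — Resonance condition Im(Z)=0 gives ω₀ = 1/√(LC).
Step 2 — ω₀ = 1/√(0.00647·2.65e-07) = 2.415e+04 rad/s.
Step 3 — f₀ = ω₀/(2π) = 3844 Hz.
Step 4 — Series Q: Q = ω₀L/R = 2.415e+04·0.00647/20 = 7.813.

(a) f₀ = 3844 Hz  (b) Q = 7.813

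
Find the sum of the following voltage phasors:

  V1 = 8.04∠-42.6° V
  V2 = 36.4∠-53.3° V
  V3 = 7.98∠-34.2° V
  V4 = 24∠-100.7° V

Step 1 — Convert each phasor to rectangular form:
  V1 = 8.04·(cos(-42.6°) + j·sin(-42.6°)) = 5.918 - j5.442 V
  V2 = 36.4·(cos(-53.3°) + j·sin(-53.3°)) = 21.75 - j29.18 V
  V3 = 7.98·(cos(-34.2°) + j·sin(-34.2°)) = 6.6 - j4.485 V
  V4 = 24·(cos(-100.7°) + j·sin(-100.7°)) = -4.456 - j23.58 V
Step 2 — Sum components: V_total = 29.82 - j62.69 V.
Step 3 — Convert to polar: |V_total| = 69.42 V, ∠V_total = -64.6°.

V_total = 69.42∠-64.6° V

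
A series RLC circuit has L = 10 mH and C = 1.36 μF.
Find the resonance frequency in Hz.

Step 1 — Resonance condition Im(Z)=0 gives ω₀ = 1/√(LC).
Step 2 — ω₀ = 1/√(0.01·1.36e-06) = 8575 rad/s.
Step 3 — f₀ = ω₀/(2π) = 1365 Hz.

f₀ = 1365 Hz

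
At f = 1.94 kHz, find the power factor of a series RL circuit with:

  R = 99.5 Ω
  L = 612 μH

Step 1 — Angular frequency: ω = 2π·f = 2π·1940 = 1.219e+04 rad/s.
Step 2 — Component impedances:
  R: Z = R = 99.5 Ω
  L: Z = jωL = j·1.219e+04·0.000612 = 0 + j7.46 Ω
Step 3 — Series combination: Z_total = R + L = 99.5 + j7.46 Ω = 99.78∠4.3° Ω.
Step 4 — Power factor: PF = cos(φ) = Re(Z)/|Z| = 99.5/99.78 = 0.9972.
Step 5 — Type: Im(Z) = 7.46 ⇒ lagging (phase φ = 4.3°).

PF = 0.9972 (lagging, φ = 4.3°)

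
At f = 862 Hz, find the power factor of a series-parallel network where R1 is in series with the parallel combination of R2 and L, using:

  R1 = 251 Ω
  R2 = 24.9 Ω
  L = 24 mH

Step 1 — Angular frequency: ω = 2π·f = 2π·862 = 5416 rad/s.
Step 2 — Component impedances:
  R1: Z = R = 251 Ω
  R2: Z = R = 24.9 Ω
  L: Z = jωL = j·5416·0.024 = 0 + j130 Ω
Step 3 — Parallel branch: R2 || L = 1/(1/R2 + 1/L) = 24.02 + j4.601 Ω.
Step 4 — Series with R1: Z_total = R1 + (R2 || L) = 275 + j4.601 Ω = 275.1∠1.0° Ω.
Step 5 — Power factor: PF = cos(φ) = Re(Z)/|Z| = 275.02/275.06 = 0.9999.
Step 6 — Type: Im(Z) = 4.601 ⇒ lagging (phase φ = 1.0°).

PF = 0.9999 (lagging, φ = 1.0°)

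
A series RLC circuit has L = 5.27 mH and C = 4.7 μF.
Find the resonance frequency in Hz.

Step 1 — Resonance condition Im(Z)=0 gives ω₀ = 1/√(LC).
Step 2 — ω₀ = 1/√(0.00527·4.7e-06) = 6354 rad/s.
Step 3 — f₀ = ω₀/(2π) = 1011 Hz.

f₀ = 1011 Hz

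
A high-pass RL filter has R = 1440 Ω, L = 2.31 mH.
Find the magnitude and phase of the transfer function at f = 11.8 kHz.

Step 1 — Angular frequency: ω = 2π·1.18e+04 = 7.414e+04 rad/s.
Step 2 — Transfer function: H(jω) = jωL/(R + jωL).
Step 3 — Numerator jωL = j·171.3; denominator R + jωL = 1440 + j171.3.
Step 4 — H = 0.01395 + j0.1173.
Step 5 — Magnitude: |H| = 0.1181 (-18.6 dB); phase: φ = 83.2°.

|H| = 0.1181 (-18.6 dB), φ = 83.2°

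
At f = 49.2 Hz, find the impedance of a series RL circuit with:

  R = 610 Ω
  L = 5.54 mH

Step 1 — Angular frequency: ω = 2π·f = 2π·49.2 = 309.1 rad/s.
Step 2 — Component impedances:
  R: Z = R = 610 Ω
  L: Z = jωL = j·309.1·0.00554 = 0 + j1.713 Ω
Step 3 — Series combination: Z_total = R + L = 610 + j1.713 Ω = 610∠0.2° Ω.

Z = 610 + j1.713 Ω = 610∠0.2° Ω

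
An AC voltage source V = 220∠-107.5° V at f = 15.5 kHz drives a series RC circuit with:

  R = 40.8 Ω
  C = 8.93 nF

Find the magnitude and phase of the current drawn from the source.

Step 1 — Angular frequency: ω = 2π·f = 2π·1.55e+04 = 9.739e+04 rad/s.
Step 2 — Component impedances:
  R: Z = R = 40.8 Ω
  C: Z = 1/(jωC) = -j/(ω·C) = 0 - j1150 Ω
Step 3 — Series combination: Z_total = R + C = 40.8 - j1150 Ω = 1151∠-88.0° Ω.
Step 4 — Source phasor: V = 220∠-107.5° V = -66.16 - j209.8 V.
Step 5 — Ohm's law: I = V / Z_total = (-66.16 - j209.8) / (40.8 - j1150) = 0.1802 - j0.06393 A.
Step 6 — Convert to polar: |I| = 0.1912 A, ∠I = -19.5°.

I = 0.1912∠-19.5° A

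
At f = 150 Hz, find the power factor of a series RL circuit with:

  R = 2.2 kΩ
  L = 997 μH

Step 1 — Angular frequency: ω = 2π·f = 2π·150 = 942.5 rad/s.
Step 2 — Component impedances:
  R: Z = R = 2200 Ω
  L: Z = jωL = j·942.5·0.000997 = 0 + j0.9397 Ω
Step 3 — Series combination: Z_total = R + L = 2200 + j0.9397 Ω = 2200∠0.0° Ω.
Step 4 — Power factor: PF = cos(φ) = Re(Z)/|Z| = 2200/2200 = 1.
Step 5 — Type: Im(Z) = 0.9397 ⇒ lagging (phase φ = 0.0°).

PF = 1 (lagging, φ = 0.0°)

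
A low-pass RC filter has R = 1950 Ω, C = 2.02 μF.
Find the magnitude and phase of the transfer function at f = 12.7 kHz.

Step 1 — Angular frequency: ω = 2π·1.27e+04 = 7.98e+04 rad/s.
Step 2 — Transfer function: H(jω) = 1/(1 + jωRC).
Step 3 — Denominator: 1 + jωRC = 1 + j·7.98e+04·1950·2.02e-06 = 1 + j314.3.
Step 4 — H = 1.012e-05 - j0.003181.
Step 5 — Magnitude: |H| = 0.003181 (-49.9 dB); phase: φ = -89.8°.

|H| = 0.003181 (-49.9 dB), φ = -89.8°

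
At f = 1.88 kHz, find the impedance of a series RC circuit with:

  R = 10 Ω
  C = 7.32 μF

Step 1 — Angular frequency: ω = 2π·f = 2π·1880 = 1.181e+04 rad/s.
Step 2 — Component impedances:
  R: Z = R = 10 Ω
  C: Z = 1/(jωC) = -j/(ω·C) = 0 - j11.57 Ω
Step 3 — Series combination: Z_total = R + C = 10 - j11.57 Ω = 15.29∠-49.2° Ω.

Z = 10 - j11.57 Ω = 15.29∠-49.2° Ω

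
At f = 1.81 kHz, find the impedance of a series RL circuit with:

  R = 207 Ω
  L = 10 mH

Step 1 — Angular frequency: ω = 2π·f = 2π·1810 = 1.137e+04 rad/s.
Step 2 — Component impedances:
  R: Z = R = 207 Ω
  L: Z = jωL = j·1.137e+04·0.01 = 0 + j113.7 Ω
Step 3 — Series combination: Z_total = R + L = 207 + j113.7 Ω = 236.2∠28.8° Ω.

Z = 207 + j113.7 Ω = 236.2∠28.8° Ω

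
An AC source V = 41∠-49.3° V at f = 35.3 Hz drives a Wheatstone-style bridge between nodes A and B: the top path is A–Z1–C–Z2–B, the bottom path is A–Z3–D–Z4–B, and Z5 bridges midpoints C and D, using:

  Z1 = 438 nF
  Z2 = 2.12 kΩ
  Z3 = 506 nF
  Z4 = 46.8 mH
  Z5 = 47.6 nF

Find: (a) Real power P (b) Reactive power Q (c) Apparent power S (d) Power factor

Step 1 — Angular frequency: ω = 2π·f = 2π·35.3 = 221.8 rad/s.
Step 2 — Component impedances:
  Z1: Z = 1/(jωC) = -j/(ω·C) = 0 - j1.029e+04 Ω
  Z2: Z = R = 2120 Ω
  Z3: Z = 1/(jωC) = -j/(ω·C) = 0 - j8910 Ω
  Z4: Z = jωL = j·221.8·0.0468 = 0 + j10.38 Ω
  Z5: Z = 1/(jωC) = -j/(ω·C) = 0 - j9.472e+04 Ω
Step 3 — Bridge requires nodal analysis (the Z5 bridge couples midpoints C and D, so the two paths cannot be reduced to a simple series/parallel combination). Setting node B to ground and injecting 1 A at node A, the 3-node admittance system at A, C, D solves to V_A = Z_AB = 447.8 - j4833 Ω = 4853∠-84.7° Ω.
Step 4 — Source phasor: V = 41∠-49.3° V = 26.74 - j31.08 V.
Step 5 — Current: I = V / Z = 0.006886 + j0.004894 A = 0.008448∠35.4° A.
Step 6 — Complex power: S = V·I* = 0.03196 - j0.3449 VA.
Step 7 — Real power: P = Re(S) = 0.03196 W.
Step 8 — Reactive power: Q = Im(S) = -0.3449 VAR.
Step 9 — Apparent power: |S| = 0.3464 VA.
Step 10 — Power factor: PF = P/|S| = 0.09227 (leading).

(a) P = 0.03196 W  (b) Q = -0.3449 VAR  (c) S = 0.3464 VA  (d) PF = 0.09227 (leading)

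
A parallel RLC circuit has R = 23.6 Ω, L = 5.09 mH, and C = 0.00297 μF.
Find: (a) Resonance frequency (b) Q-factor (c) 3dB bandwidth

Step 1 — Resonance: ω₀ = 1/√(LC) = 1/√(0.00509·2.97e-09) = 2.572e+05 rad/s.
Step 2 — f₀ = ω₀/(2π) = 4.093e+04 Hz.
Step 3 — Parallel Q: Q = R/(ω₀L) = 23.6/(2.572e+05·0.00509) = 0.01803.
Step 4 — Bandwidth: Δω = ω₀/Q = 1.427e+07 rad/s; BW = Δω/(2π) = 2.271e+06 Hz.

(a) f₀ = 4.093e+04 Hz  (b) Q = 0.01803  (c) BW = 2.271e+06 Hz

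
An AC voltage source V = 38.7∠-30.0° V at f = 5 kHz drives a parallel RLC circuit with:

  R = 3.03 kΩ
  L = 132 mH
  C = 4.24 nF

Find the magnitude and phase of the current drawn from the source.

Step 1 — Angular frequency: ω = 2π·f = 2π·5000 = 3.142e+04 rad/s.
Step 2 — Component impedances:
  R: Z = R = 3030 Ω
  L: Z = jωL = j·3.142e+04·0.132 = 0 + j4147 Ω
  C: Z = 1/(jωC) = -j/(ω·C) = 0 - j7507 Ω
Step 3 — Parallel combination: 1/Z_total = 1/R + 1/L + 1/C; Z_total = 2737 + j895.2 Ω = 2880∠18.1° Ω.
Step 4 — Source phasor: V = 38.7∠-30.0° V = 33.52 - j19.35 V.
Step 5 — Ohm's law: I = V / Z_total = (33.52 - j19.35) / (2737 + j895.2) = 0.008972 - j0.01 A.
Step 6 — Convert to polar: |I| = 0.01344 A, ∠I = -48.1°.

I = 0.01344∠-48.1° A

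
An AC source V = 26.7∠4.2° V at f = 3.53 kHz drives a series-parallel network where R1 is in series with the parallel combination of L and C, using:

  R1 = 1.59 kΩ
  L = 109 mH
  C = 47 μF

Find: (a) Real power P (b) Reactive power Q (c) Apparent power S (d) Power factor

Step 1 — Angular frequency: ω = 2π·f = 2π·3530 = 2.218e+04 rad/s.
Step 2 — Component impedances:
  R1: Z = R = 1590 Ω
  L: Z = jωL = j·2.218e+04·0.109 = 0 + j2418 Ω
  C: Z = 1/(jωC) = -j/(ω·C) = 0 - j0.9593 Ω
Step 3 — Parallel branch: L || C = 1/(1/L + 1/C) = 0 - j0.9597 Ω.
Step 4 — Series with R1: Z_total = R1 + (L || C) = 1590 - j0.9597 Ω = 1590∠-0.0° Ω.
Step 5 — Source phasor: V = 26.7∠4.2° V = 26.63 + j1.955 V.
Step 6 — Current: I = V / Z = 0.01675 + j0.00124 A = 0.01679∠4.2° A.
Step 7 — Complex power: S = V·I* = 0.4484 - j0.0002706 VA.
Step 8 — Real power: P = Re(S) = 0.4484 W.
Step 9 — Reactive power: Q = Im(S) = -0.0002706 VAR.
Step 10 — Apparent power: |S| = 0.4484 VA.
Step 11 — Power factor: PF = P/|S| = 1 (leading).

(a) P = 0.4484 W  (b) Q = -0.0002706 VAR  (c) S = 0.4484 VA  (d) PF = 1 (leading)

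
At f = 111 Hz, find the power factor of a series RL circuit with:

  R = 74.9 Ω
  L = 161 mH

Step 1 — Angular frequency: ω = 2π·f = 2π·111 = 697.4 rad/s.
Step 2 — Component impedances:
  R: Z = R = 74.9 Ω
  L: Z = jωL = j·697.4·0.161 = 0 + j112.3 Ω
Step 3 — Series combination: Z_total = R + L = 74.9 + j112.3 Ω = 135∠56.3° Ω.
Step 4 — Power factor: PF = cos(φ) = Re(Z)/|Z| = 74.9/134.98 = 0.5549.
Step 5 — Type: Im(Z) = 112.3 ⇒ lagging (phase φ = 56.3°).

PF = 0.5549 (lagging, φ = 56.3°)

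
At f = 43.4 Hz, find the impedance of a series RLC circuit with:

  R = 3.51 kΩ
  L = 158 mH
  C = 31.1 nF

Step 1 — Angular frequency: ω = 2π·f = 2π·43.4 = 272.7 rad/s.
Step 2 — Component impedances:
  R: Z = R = 3510 Ω
  L: Z = jωL = j·272.7·0.158 = 0 + j43.09 Ω
  C: Z = 1/(jωC) = -j/(ω·C) = 0 - j1.179e+05 Ω
Step 3 — Series combination: Z_total = R + L + C = 3510 - j1.179e+05 Ω = 1.179e+05∠-88.3° Ω.

Z = 3510 - j1.179e+05 Ω = 1.179e+05∠-88.3° Ω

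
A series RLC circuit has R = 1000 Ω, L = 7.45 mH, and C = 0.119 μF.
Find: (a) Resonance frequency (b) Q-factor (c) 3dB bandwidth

Step 1 — Resonance condition Im(Z)=0 gives ω₀ = 1/√(LC).
Step 2 — ω₀ = 1/√(0.00745·1.19e-07) = 3.359e+04 rad/s.
Step 3 — f₀ = ω₀/(2π) = 5345 Hz.
Step 4 — Series Q: Q = ω₀L/R = 3.359e+04·0.00745/1000 = 0.2502.
Step 5 — 3dB bandwidth: Δω = ω₀/Q = 1.342e+05 rad/s; BW = Δω/(2π) = 2.136e+04 Hz.

(a) f₀ = 5345 Hz  (b) Q = 0.2502  (c) BW = 2.136e+04 Hz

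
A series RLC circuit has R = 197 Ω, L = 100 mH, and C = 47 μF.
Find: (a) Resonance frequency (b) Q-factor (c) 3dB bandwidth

Step 1 — Resonance: ω₀ = 1/√(LC) = 1/√(0.1·4.7e-05) = 461.3 rad/s.
Step 2 — f₀ = ω₀/(2π) = 73.41 Hz.
Step 3 — Series Q: Q = ω₀L/R = 461.3·0.1/197 = 0.2341.
Step 4 — Bandwidth: Δω = ω₀/Q = 1970 rad/s; BW = Δω/(2π) = 313.5 Hz.

(a) f₀ = 73.41 Hz  (b) Q = 0.2341  (c) BW = 313.5 Hz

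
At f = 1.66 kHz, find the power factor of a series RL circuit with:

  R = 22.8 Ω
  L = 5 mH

Step 1 — Angular frequency: ω = 2π·f = 2π·1660 = 1.043e+04 rad/s.
Step 2 — Component impedances:
  R: Z = R = 22.8 Ω
  L: Z = jωL = j·1.043e+04·0.005 = 0 + j52.15 Ω
Step 3 — Series combination: Z_total = R + L = 22.8 + j52.15 Ω = 56.92∠66.4° Ω.
Step 4 — Power factor: PF = cos(φ) = Re(Z)/|Z| = 22.8/56.92 = 0.4006.
Step 5 — Type: Im(Z) = 52.15 ⇒ lagging (phase φ = 66.4°).

PF = 0.4006 (lagging, φ = 66.4°)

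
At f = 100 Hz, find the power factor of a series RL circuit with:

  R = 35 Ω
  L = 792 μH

Step 1 — Angular frequency: ω = 2π·f = 2π·100 = 628.3 rad/s.
Step 2 — Component impedances:
  R: Z = R = 35 Ω
  L: Z = jωL = j·628.3·0.000792 = 0 + j0.4976 Ω
Step 3 — Series combination: Z_total = R + L = 35 + j0.4976 Ω = 35∠0.8° Ω.
Step 4 — Power factor: PF = cos(φ) = Re(Z)/|Z| = 35/35.004 = 0.9999.
Step 5 — Type: Im(Z) = 0.4976 ⇒ lagging (phase φ = 0.8°).

PF = 0.9999 (lagging, φ = 0.8°)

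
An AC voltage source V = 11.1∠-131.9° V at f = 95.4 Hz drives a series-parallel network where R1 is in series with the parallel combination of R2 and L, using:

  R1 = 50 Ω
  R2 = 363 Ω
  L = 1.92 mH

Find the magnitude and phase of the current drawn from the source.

Step 1 — Angular frequency: ω = 2π·f = 2π·95.4 = 599.4 rad/s.
Step 2 — Component impedances:
  R1: Z = R = 50 Ω
  R2: Z = R = 363 Ω
  L: Z = jωL = j·599.4·0.00192 = 0 + j1.151 Ω
Step 3 — Parallel branch: R2 || L = 1/(1/R2 + 1/L) = 0.003649 + j1.151 Ω.
Step 4 — Series with R1: Z_total = R1 + (R2 || L) = 50 + j1.151 Ω = 50.02∠1.3° Ω.
Step 5 — Source phasor: V = 11.1∠-131.9° V = -7.413 - j8.262 V.
Step 6 — Ohm's law: I = V / Z_total = (-7.413 - j8.262) / (50 + j1.151) = -0.152 - j0.1617 A.
Step 7 — Convert to polar: |I| = 0.2219 A, ∠I = -133.2°.

I = 0.2219∠-133.2° A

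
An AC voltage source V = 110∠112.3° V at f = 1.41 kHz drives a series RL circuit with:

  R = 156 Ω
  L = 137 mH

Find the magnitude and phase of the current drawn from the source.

Step 1 — Angular frequency: ω = 2π·f = 2π·1410 = 8859 rad/s.
Step 2 — Component impedances:
  R: Z = R = 156 Ω
  L: Z = jωL = j·8859·0.137 = 0 + j1214 Ω
Step 3 — Series combination: Z_total = R + L = 156 + j1214 Ω = 1224∠82.7° Ω.
Step 4 — Source phasor: V = 110∠112.3° V = -41.74 + j101.8 V.
Step 5 — Ohm's law: I = V / Z_total = (-41.74 + j101.8) / (156 + j1214) = 0.07814 + j0.04443 A.
Step 6 — Convert to polar: |I| = 0.08989 A, ∠I = 29.6°.

I = 0.08989∠29.6° A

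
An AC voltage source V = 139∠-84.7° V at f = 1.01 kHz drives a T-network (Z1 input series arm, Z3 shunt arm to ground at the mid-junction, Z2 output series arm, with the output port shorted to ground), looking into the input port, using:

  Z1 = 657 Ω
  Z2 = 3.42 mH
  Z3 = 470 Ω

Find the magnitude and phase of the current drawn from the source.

Step 1 — Angular frequency: ω = 2π·f = 2π·1010 = 6346 rad/s.
Step 2 — Component impedances:
  Z1: Z = R = 657 Ω
  Z2: Z = jωL = j·6346·0.00342 = 0 + j21.7 Ω
  Z3: Z = R = 470 Ω
Step 3 — With the output port shorted to ground, the output series arm Z2 runs from the junction to ground; the shunt arm Z3 also runs from the junction to ground. They appear in parallel: Z3 || Z2 = 1 + j21.66 Ω.
Step 4 — Series with input arm Z1: Z_in = Z1 + (Z3 || Z2) = 658 + j21.66 Ω = 658.4∠1.9° Ω.
Step 5 — Source phasor: V = 139∠-84.7° V = 12.84 - j138.4 V.
Step 6 — Ohm's law: I = V / Z_total = (12.84 - j138.4) / (658 + j21.66) = 0.01258 - j0.2108 A.
Step 7 — Convert to polar: |I| = 0.2111 A, ∠I = -86.6°.

I = 0.2111∠-86.6° A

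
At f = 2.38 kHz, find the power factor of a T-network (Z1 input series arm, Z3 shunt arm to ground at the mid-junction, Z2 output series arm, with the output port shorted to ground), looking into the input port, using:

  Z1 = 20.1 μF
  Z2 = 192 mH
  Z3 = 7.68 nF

Step 1 — Angular frequency: ω = 2π·f = 2π·2380 = 1.495e+04 rad/s.
Step 2 — Component impedances:
  Z1: Z = 1/(jωC) = -j/(ω·C) = 0 - j3.327 Ω
  Z2: Z = jωL = j·1.495e+04·0.192 = 0 + j2871 Ω
  Z3: Z = 1/(jωC) = -j/(ω·C) = 0 - j8707 Ω
Step 3 — With the output port shorted to ground, the output series arm Z2 runs from the junction to ground; the shunt arm Z3 also runs from the junction to ground. They appear in parallel: Z3 || Z2 = 0 + j4284 Ω.
Step 4 — Series with input arm Z1: Z_in = Z1 + (Z3 || Z2) = 0 + j4280 Ω = 4280∠90.0° Ω.
Step 5 — Power factor: PF = cos(φ) = Re(Z)/|Z| = 0/4280 = 0.
Step 6 — Type: Im(Z) = 4280 ⇒ lagging (phase φ = 90.0°).

PF = 0 (lagging, φ = 90.0°)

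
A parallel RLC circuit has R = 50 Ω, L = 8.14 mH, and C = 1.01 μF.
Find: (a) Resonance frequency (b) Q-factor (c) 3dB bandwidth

Step 1 — Resonance: ω₀ = 1/√(LC) = 1/√(0.00814·1.01e-06) = 1.103e+04 rad/s.
Step 2 — f₀ = ω₀/(2π) = 1755 Hz.
Step 3 — Parallel Q: Q = R/(ω₀L) = 50/(1.103e+04·0.00814) = 0.557.
Step 4 — Bandwidth: Δω = ω₀/Q = 1.98e+04 rad/s; BW = Δω/(2π) = 3152 Hz.

(a) f₀ = 1755 Hz  (b) Q = 0.557  (c) BW = 3152 Hz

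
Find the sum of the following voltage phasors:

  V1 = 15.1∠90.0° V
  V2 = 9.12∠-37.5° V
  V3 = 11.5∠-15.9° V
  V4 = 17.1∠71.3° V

Step 1 — Convert each phasor to rectangular form:
  V1 = 15.1·(cos(90.0°) + j·sin(90.0°)) = 0 + j15.1 V
  V2 = 9.12·(cos(-37.5°) + j·sin(-37.5°)) = 7.235 - j5.552 V
  V3 = 11.5·(cos(-15.9°) + j·sin(-15.9°)) = 11.06 - j3.151 V
  V4 = 17.1·(cos(71.3°) + j·sin(71.3°)) = 5.482 + j16.2 V
Step 2 — Sum components: V_total = 23.78 + j22.59 V.
Step 3 — Convert to polar: |V_total| = 32.8 V, ∠V_total = 43.5°.

V_total = 32.8∠43.5° V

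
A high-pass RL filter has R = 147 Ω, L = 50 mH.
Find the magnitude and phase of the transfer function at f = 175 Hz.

Step 1 — Angular frequency: ω = 2π·175 = 1100 rad/s.
Step 2 — Transfer function: H(jω) = jωL/(R + jωL).
Step 3 — Numerator jωL = j·54.98; denominator R + jωL = 147 + j54.98.
Step 4 — H = 0.1227 + j0.3281.
Step 5 — Magnitude: |H| = 0.3503 (-9.1 dB); phase: φ = 69.5°.

|H| = 0.3503 (-9.1 dB), φ = 69.5°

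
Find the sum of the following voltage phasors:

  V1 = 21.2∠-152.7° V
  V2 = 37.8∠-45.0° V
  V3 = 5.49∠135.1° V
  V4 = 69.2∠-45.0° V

Step 1 — Convert each phasor to rectangular form:
  V1 = 21.2·(cos(-152.7°) + j·sin(-152.7°)) = -18.84 - j9.723 V
  V2 = 37.8·(cos(-45.0°) + j·sin(-45.0°)) = 26.73 - j26.73 V
  V3 = 5.49·(cos(135.1°) + j·sin(135.1°)) = -3.889 + j3.875 V
  V4 = 69.2·(cos(-45.0°) + j·sin(-45.0°)) = 48.93 - j48.93 V
Step 2 — Sum components: V_total = 52.93 - j81.51 V.
Step 3 — Convert to polar: |V_total| = 97.19 V, ∠V_total = -57.0°.

V_total = 97.19∠-57.0° V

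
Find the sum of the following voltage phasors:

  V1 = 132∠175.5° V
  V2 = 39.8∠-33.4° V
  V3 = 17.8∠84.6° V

Step 1 — Convert each phasor to rectangular form:
  V1 = 132·(cos(175.5°) + j·sin(175.5°)) = -131.6 + j10.36 V
  V2 = 39.8·(cos(-33.4°) + j·sin(-33.4°)) = 33.23 - j21.91 V
  V3 = 17.8·(cos(84.6°) + j·sin(84.6°)) = 1.675 + j17.72 V
Step 2 — Sum components: V_total = -96.69 + j6.168 V.
Step 3 — Convert to polar: |V_total| = 96.89 V, ∠V_total = 176.3°.

V_total = 96.89∠176.3° V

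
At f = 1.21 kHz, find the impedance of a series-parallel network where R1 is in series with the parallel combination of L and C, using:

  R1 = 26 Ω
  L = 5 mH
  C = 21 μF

Step 1 — Angular frequency: ω = 2π·f = 2π·1210 = 7603 rad/s.
Step 2 — Component impedances:
  R1: Z = R = 26 Ω
  L: Z = jωL = j·7603·0.005 = 0 + j38.01 Ω
  C: Z = 1/(jωC) = -j/(ω·C) = 0 - j6.263 Ω
Step 3 — Parallel branch: L || C = 1/(1/L + 1/C) = 0 - j7.499 Ω.
Step 4 — Series with R1: Z_total = R1 + (L || C) = 26 - j7.499 Ω = 27.06∠-16.1° Ω.

Z = 26 - j7.499 Ω = 27.06∠-16.1° Ω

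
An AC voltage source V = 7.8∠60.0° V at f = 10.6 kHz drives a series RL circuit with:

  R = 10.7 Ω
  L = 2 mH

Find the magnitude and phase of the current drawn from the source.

Step 1 — Angular frequency: ω = 2π·f = 2π·1.06e+04 = 6.66e+04 rad/s.
Step 2 — Component impedances:
  R: Z = R = 10.7 Ω
  L: Z = jωL = j·6.66e+04·0.002 = 0 + j133.2 Ω
Step 3 — Series combination: Z_total = R + L = 10.7 + j133.2 Ω = 133.6∠85.4° Ω.
Step 4 — Source phasor: V = 7.8∠60.0° V = 3.9 + j6.755 V.
Step 5 — Ohm's law: I = V / Z_total = (3.9 + j6.755) / (10.7 + j133.2) = 0.05272 - j0.02504 A.
Step 6 — Convert to polar: |I| = 0.05837 A, ∠I = -25.4°.

I = 0.05837∠-25.4° A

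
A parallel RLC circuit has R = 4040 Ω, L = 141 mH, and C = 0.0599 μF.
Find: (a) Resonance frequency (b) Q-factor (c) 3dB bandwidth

Step 1 — Resonance: ω₀ = 1/√(LC) = 1/√(0.141·5.99e-08) = 1.088e+04 rad/s.
Step 2 — f₀ = ω₀/(2π) = 1732 Hz.
Step 3 — Parallel Q: Q = R/(ω₀L) = 4040/(1.088e+04·0.141) = 2.633.
Step 4 — Bandwidth: Δω = ω₀/Q = 4132 rad/s; BW = Δω/(2π) = 657.7 Hz.

(a) f₀ = 1732 Hz  (b) Q = 2.633  (c) BW = 657.7 Hz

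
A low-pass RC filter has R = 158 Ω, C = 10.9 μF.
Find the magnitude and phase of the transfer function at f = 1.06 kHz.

Step 1 — Angular frequency: ω = 2π·1060 = 6660 rad/s.
Step 2 — Transfer function: H(jω) = 1/(1 + jωRC).
Step 3 — Denominator: 1 + jωRC = 1 + j·6660·158·1.09e-05 = 1 + j11.47.
Step 4 — H = 0.007543 - j0.08653.
Step 5 — Magnitude: |H| = 0.08685 (-21.2 dB); phase: φ = -85.0°.

|H| = 0.08685 (-21.2 dB), φ = -85.0°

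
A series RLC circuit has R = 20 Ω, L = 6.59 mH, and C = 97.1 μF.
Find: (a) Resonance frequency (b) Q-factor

Step 1 — Resonance condition Im(Z)=0 gives ω₀ = 1/√(LC).
Step 2 — ω₀ = 1/√(0.00659·9.71e-05) = 1250 rad/s.
Step 3 — f₀ = ω₀/(2π) = 199 Hz.
Step 4 — Series Q: Q = ω₀L/R = 1250·0.00659/20 = 0.4119.

(a) f₀ = 199 Hz  (b) Q = 0.4119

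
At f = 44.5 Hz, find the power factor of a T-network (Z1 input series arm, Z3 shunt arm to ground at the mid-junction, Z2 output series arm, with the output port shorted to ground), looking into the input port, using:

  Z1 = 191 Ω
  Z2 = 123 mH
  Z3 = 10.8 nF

Step 1 — Angular frequency: ω = 2π·f = 2π·44.5 = 279.6 rad/s.
Step 2 — Component impedances:
  Z1: Z = R = 191 Ω
  Z2: Z = jωL = j·279.6·0.123 = 0 + j34.39 Ω
  Z3: Z = 1/(jωC) = -j/(ω·C) = 0 - j3.312e+05 Ω
Step 3 — With the output port shorted to ground, the output series arm Z2 runs from the junction to ground; the shunt arm Z3 also runs from the junction to ground. They appear in parallel: Z3 || Z2 = 0 + j34.39 Ω.
Step 4 — Series with input arm Z1: Z_in = Z1 + (Z3 || Z2) = 191 + j34.39 Ω = 194.1∠10.2° Ω.
Step 5 — Power factor: PF = cos(φ) = Re(Z)/|Z| = 191/194.07 = 0.9842.
Step 6 — Type: Im(Z) = 34.39 ⇒ lagging (phase φ = 10.2°).

PF = 0.9842 (lagging, φ = 10.2°)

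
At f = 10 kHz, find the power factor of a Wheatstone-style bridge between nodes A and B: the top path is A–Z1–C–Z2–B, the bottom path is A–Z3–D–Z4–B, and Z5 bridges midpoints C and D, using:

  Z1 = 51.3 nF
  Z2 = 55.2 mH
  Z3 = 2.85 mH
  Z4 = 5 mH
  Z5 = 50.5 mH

Step 1 — Angular frequency: ω = 2π·f = 2π·1e+04 = 6.283e+04 rad/s.
Step 2 — Component impedances:
  Z1: Z = 1/(jωC) = -j/(ω·C) = 0 - j310.2 Ω
  Z2: Z = jωL = j·6.283e+04·0.0552 = 0 + j3468 Ω
  Z3: Z = jωL = j·6.283e+04·0.00285 = 0 + j179.1 Ω
  Z4: Z = jωL = j·6.283e+04·0.005 = 0 + j314.2 Ω
  Z5: Z = jωL = j·6.283e+04·0.0505 = 0 + j3173 Ω
Step 3 — Bridge requires nodal analysis (the Z5 bridge couples midpoints C and D, so the two paths cannot be reduced to a simple series/parallel combination). Setting node B to ground and injecting 1 A at node A, the 3-node admittance system at A, C, D solves to V_A = Z_AB = 0 + j413.9 Ω = 413.9∠90.0° Ω.
Step 4 — Power factor: PF = cos(φ) = Re(Z)/|Z| = 0/413.9 = 0.
Step 5 — Type: Im(Z) = 413.9 ⇒ lagging (phase φ = 90.0°).

PF = 0 (lagging, φ = 90.0°)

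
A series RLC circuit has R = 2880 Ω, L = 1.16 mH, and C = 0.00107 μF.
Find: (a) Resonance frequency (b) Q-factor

Step 1 — Resonance condition Im(Z)=0 gives ω₀ = 1/√(LC).
Step 2 — ω₀ = 1/√(0.00116·1.07e-09) = 8.976e+05 rad/s.
Step 3 — f₀ = ω₀/(2π) = 1.429e+05 Hz.
Step 4 — Series Q: Q = ω₀L/R = 8.976e+05·0.00116/2880 = 0.3615.

(a) f₀ = 1.429e+05 Hz  (b) Q = 0.3615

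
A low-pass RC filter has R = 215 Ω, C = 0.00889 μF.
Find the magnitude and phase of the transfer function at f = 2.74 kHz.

Step 1 — Angular frequency: ω = 2π·2740 = 1.722e+04 rad/s.
Step 2 — Transfer function: H(jω) = 1/(1 + jωRC).
Step 3 — Denominator: 1 + jωRC = 1 + j·1.722e+04·215·8.89e-09 = 1 + j0.03291.
Step 4 — H = 0.9989 - j0.03287.
Step 5 — Magnitude: |H| = 0.9995 (-0.0 dB); phase: φ = -1.9°.

|H| = 0.9995 (-0.0 dB), φ = -1.9°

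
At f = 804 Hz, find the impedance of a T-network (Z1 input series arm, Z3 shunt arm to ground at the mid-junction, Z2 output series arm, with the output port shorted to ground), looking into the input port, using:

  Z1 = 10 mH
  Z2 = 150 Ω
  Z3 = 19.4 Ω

Step 1 — Angular frequency: ω = 2π·f = 2π·804 = 5052 rad/s.
Step 2 — Component impedances:
  Z1: Z = jωL = j·5052·0.01 = 0 + j50.52 Ω
  Z2: Z = R = 150 Ω
  Z3: Z = R = 19.4 Ω
Step 3 — With the output port shorted to ground, the output series arm Z2 runs from the junction to ground; the shunt arm Z3 also runs from the junction to ground. They appear in parallel: Z3 || Z2 = 17.18 Ω.
Step 4 — Series with input arm Z1: Z_in = Z1 + (Z3 || Z2) = 17.18 + j50.52 Ω = 53.36∠71.2° Ω.

Z = 17.18 + j50.52 Ω = 53.36∠71.2° Ω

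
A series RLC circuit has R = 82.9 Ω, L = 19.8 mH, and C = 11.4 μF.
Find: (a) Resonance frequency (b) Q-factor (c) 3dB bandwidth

Step 1 — Resonance: ω₀ = 1/√(LC) = 1/√(0.0198·1.14e-05) = 2105 rad/s.
Step 2 — f₀ = ω₀/(2π) = 335 Hz.
Step 3 — Series Q: Q = ω₀L/R = 2105·0.0198/82.9 = 0.5027.
Step 4 — Bandwidth: Δω = ω₀/Q = 4187 rad/s; BW = Δω/(2π) = 666.4 Hz.

(a) f₀ = 335 Hz  (b) Q = 0.5027  (c) BW = 666.4 Hz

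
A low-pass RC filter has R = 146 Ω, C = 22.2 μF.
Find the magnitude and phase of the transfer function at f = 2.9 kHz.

Step 1 — Angular frequency: ω = 2π·2900 = 1.822e+04 rad/s.
Step 2 — Transfer function: H(jω) = 1/(1 + jωRC).
Step 3 — Denominator: 1 + jωRC = 1 + j·1.822e+04·146·2.22e-05 = 1 + j59.06.
Step 4 — H = 0.0002866 - j0.01693.
Step 5 — Magnitude: |H| = 0.01693 (-35.4 dB); phase: φ = -89.0°.

|H| = 0.01693 (-35.4 dB), φ = -89.0°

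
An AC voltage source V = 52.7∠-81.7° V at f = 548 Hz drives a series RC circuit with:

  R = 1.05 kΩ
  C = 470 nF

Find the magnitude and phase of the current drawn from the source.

Step 1 — Angular frequency: ω = 2π·f = 2π·548 = 3443 rad/s.
Step 2 — Component impedances:
  R: Z = R = 1050 Ω
  C: Z = 1/(jωC) = -j/(ω·C) = 0 - j617.9 Ω
Step 3 — Series combination: Z_total = R + C = 1050 - j617.9 Ω = 1218∠-30.5° Ω.
Step 4 — Source phasor: V = 52.7∠-81.7° V = 7.608 - j52.15 V.
Step 5 — Ohm's law: I = V / Z_total = (7.608 - j52.15) / (1050 - j617.9) = 0.02709 - j0.03372 A.
Step 6 — Convert to polar: |I| = 0.04326 A, ∠I = -51.2°.

I = 0.04326∠-51.2° A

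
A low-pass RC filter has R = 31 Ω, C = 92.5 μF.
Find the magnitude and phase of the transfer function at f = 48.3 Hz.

Step 1 — Angular frequency: ω = 2π·48.3 = 303.5 rad/s.
Step 2 — Transfer function: H(jω) = 1/(1 + jωRC).
Step 3 — Denominator: 1 + jωRC = 1 + j·303.5·31·9.25e-05 = 1 + j0.8702.
Step 4 — H = 0.5691 - j0.4952.
Step 5 — Magnitude: |H| = 0.7544 (-2.4 dB); phase: φ = -41.0°.

|H| = 0.7544 (-2.4 dB), φ = -41.0°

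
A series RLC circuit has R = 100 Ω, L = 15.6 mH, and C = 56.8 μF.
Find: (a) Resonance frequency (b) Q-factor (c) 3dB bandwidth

Step 1 — Resonance: ω₀ = 1/√(LC) = 1/√(0.0156·5.68e-05) = 1062 rad/s.
Step 2 — f₀ = ω₀/(2π) = 169.1 Hz.
Step 3 — Series Q: Q = ω₀L/R = 1062·0.0156/100 = 0.1657.
Step 4 — Bandwidth: Δω = ω₀/Q = 6410 rad/s; BW = Δω/(2π) = 1020 Hz.

(a) f₀ = 169.1 Hz  (b) Q = 0.1657  (c) BW = 1020 Hz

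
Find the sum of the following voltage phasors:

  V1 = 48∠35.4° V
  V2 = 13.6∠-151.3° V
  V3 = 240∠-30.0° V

Step 1 — Convert each phasor to rectangular form:
  V1 = 48·(cos(35.4°) + j·sin(35.4°)) = 39.13 + j27.81 V
  V2 = 13.6·(cos(-151.3°) + j·sin(-151.3°)) = -11.93 - j6.531 V
  V3 = 240·(cos(-30.0°) + j·sin(-30.0°)) = 207.8 - j120 V
Step 2 — Sum components: V_total = 235 - j98.73 V.
Step 3 — Convert to polar: |V_total| = 254.9 V, ∠V_total = -22.8°.

V_total = 254.9∠-22.8° V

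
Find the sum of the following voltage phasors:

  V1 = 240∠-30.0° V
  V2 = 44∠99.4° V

Step 1 — Convert each phasor to rectangular form:
  V1 = 240·(cos(-30.0°) + j·sin(-30.0°)) = 207.8 - j120 V
  V2 = 44·(cos(99.4°) + j·sin(99.4°)) = -7.186 + j43.41 V
Step 2 — Sum components: V_total = 200.7 - j76.59 V.
Step 3 — Convert to polar: |V_total| = 214.8 V, ∠V_total = -20.9°.

V_total = 214.8∠-20.9° V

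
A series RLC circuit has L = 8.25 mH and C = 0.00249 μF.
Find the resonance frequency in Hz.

Step 1 — Resonance condition Im(Z)=0 gives ω₀ = 1/√(LC).
Step 2 — ω₀ = 1/√(0.00825·2.49e-09) = 2.206e+05 rad/s.
Step 3 — f₀ = ω₀/(2π) = 3.512e+04 Hz.

f₀ = 3.512e+04 Hz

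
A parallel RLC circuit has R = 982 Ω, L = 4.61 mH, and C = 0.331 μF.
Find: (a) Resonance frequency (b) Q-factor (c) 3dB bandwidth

Step 1 — Resonance: ω₀ = 1/√(LC) = 1/√(0.00461·3.31e-07) = 2.56e+04 rad/s.
Step 2 — f₀ = ω₀/(2π) = 4074 Hz.
Step 3 — Parallel Q: Q = R/(ω₀L) = 982/(2.56e+04·0.00461) = 8.321.
Step 4 — Bandwidth: Δω = ω₀/Q = 3077 rad/s; BW = Δω/(2π) = 489.6 Hz.

(a) f₀ = 4074 Hz  (b) Q = 8.321  (c) BW = 489.6 Hz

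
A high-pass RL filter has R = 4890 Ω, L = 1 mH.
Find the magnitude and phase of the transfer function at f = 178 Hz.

Step 1 — Angular frequency: ω = 2π·178 = 1118 rad/s.
Step 2 — Transfer function: H(jω) = jωL/(R + jωL).
Step 3 — Numerator jωL = j·1.118; denominator R + jωL = 4890 + j1.118.
Step 4 — H = 5.231e-08 + j0.0002287.
Step 5 — Magnitude: |H| = 0.0002287 (-72.8 dB); phase: φ = 90.0°.

|H| = 0.0002287 (-72.8 dB), φ = 90.0°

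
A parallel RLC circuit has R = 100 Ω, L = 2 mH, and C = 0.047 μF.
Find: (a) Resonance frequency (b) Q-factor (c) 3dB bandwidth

Step 1 — Resonance: ω₀ = 1/√(LC) = 1/√(0.002·4.7e-08) = 1.031e+05 rad/s.
Step 2 — f₀ = ω₀/(2π) = 1.642e+04 Hz.
Step 3 — Parallel Q: Q = R/(ω₀L) = 100/(1.031e+05·0.002) = 0.4848.
Step 4 — Bandwidth: Δω = ω₀/Q = 2.128e+05 rad/s; BW = Δω/(2π) = 3.386e+04 Hz.

(a) f₀ = 1.642e+04 Hz  (b) Q = 0.4848  (c) BW = 3.386e+04 Hz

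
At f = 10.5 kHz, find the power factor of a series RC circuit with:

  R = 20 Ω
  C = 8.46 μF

Step 1 — Angular frequency: ω = 2π·f = 2π·1.05e+04 = 6.597e+04 rad/s.
Step 2 — Component impedances:
  R: Z = R = 20 Ω
  C: Z = 1/(jωC) = -j/(ω·C) = 0 - j1.792 Ω
Step 3 — Series combination: Z_total = R + C = 20 - j1.792 Ω = 20.08∠-5.1° Ω.
Step 4 — Power factor: PF = cos(φ) = Re(Z)/|Z| = 20/20.08 = 0.996.
Step 5 — Type: Im(Z) = -1.792 ⇒ leading (phase φ = -5.1°).

PF = 0.996 (leading, φ = -5.1°)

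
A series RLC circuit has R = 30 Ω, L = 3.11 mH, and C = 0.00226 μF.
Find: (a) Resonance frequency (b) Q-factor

Step 1 — Resonance condition Im(Z)=0 gives ω₀ = 1/√(LC).
Step 2 — ω₀ = 1/√(0.00311·2.26e-09) = 3.772e+05 rad/s.
Step 3 — f₀ = ω₀/(2π) = 6.003e+04 Hz.
Step 4 — Series Q: Q = ω₀L/R = 3.772e+05·0.00311/30 = 39.1.

(a) f₀ = 6.003e+04 Hz  (b) Q = 39.1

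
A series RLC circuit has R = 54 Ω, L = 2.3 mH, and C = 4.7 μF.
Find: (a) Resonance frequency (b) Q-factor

Step 1 — Resonance condition Im(Z)=0 gives ω₀ = 1/√(LC).
Step 2 — ω₀ = 1/√(0.0023·4.7e-06) = 9618 rad/s.
Step 3 — f₀ = ω₀/(2π) = 1531 Hz.
Step 4 — Series Q: Q = ω₀L/R = 9618·0.0023/54 = 0.4097.

(a) f₀ = 1531 Hz  (b) Q = 0.4097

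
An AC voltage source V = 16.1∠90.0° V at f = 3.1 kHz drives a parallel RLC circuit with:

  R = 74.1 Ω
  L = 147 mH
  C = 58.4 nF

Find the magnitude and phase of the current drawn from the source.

Step 1 — Angular frequency: ω = 2π·f = 2π·3100 = 1.948e+04 rad/s.
Step 2 — Component impedances:
  R: Z = R = 74.1 Ω
  L: Z = jωL = j·1.948e+04·0.147 = 0 + j2863 Ω
  C: Z = 1/(jωC) = -j/(ω·C) = 0 - j879.1 Ω
Step 3 — Parallel combination: 1/Z_total = 1/R + 1/L + 1/C; Z_total = 73.85 - j4.313 Ω = 73.97∠-3.3° Ω.
Step 4 — Source phasor: V = 16.1∠90.0° V = 0 + j16.1 V.
Step 5 — Ohm's law: I = V / Z_total = (0 + j16.1) / (73.85 - j4.313) = -0.01269 + j0.2173 A.
Step 6 — Convert to polar: |I| = 0.2176 A, ∠I = 93.3°.

I = 0.2176∠93.3° A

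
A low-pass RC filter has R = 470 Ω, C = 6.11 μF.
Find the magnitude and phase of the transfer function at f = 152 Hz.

Step 1 — Angular frequency: ω = 2π·152 = 955 rad/s.
Step 2 — Transfer function: H(jω) = 1/(1 + jωRC).
Step 3 — Denominator: 1 + jωRC = 1 + j·955·470·6.11e-06 = 1 + j2.743.
Step 4 — H = 0.1173 - j0.3218.
Step 5 — Magnitude: |H| = 0.3426 (-9.3 dB); phase: φ = -70.0°.

|H| = 0.3426 (-9.3 dB), φ = -70.0°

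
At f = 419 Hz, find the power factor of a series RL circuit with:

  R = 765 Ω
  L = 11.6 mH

Step 1 — Angular frequency: ω = 2π·f = 2π·419 = 2633 rad/s.
Step 2 — Component impedances:
  R: Z = R = 765 Ω
  L: Z = jωL = j·2633·0.0116 = 0 + j30.54 Ω
Step 3 — Series combination: Z_total = R + L = 765 + j30.54 Ω = 765.6∠2.3° Ω.
Step 4 — Power factor: PF = cos(φ) = Re(Z)/|Z| = 765/765.6 = 0.9992.
Step 5 — Type: Im(Z) = 30.54 ⇒ lagging (phase φ = 2.3°).

PF = 0.9992 (lagging, φ = 2.3°)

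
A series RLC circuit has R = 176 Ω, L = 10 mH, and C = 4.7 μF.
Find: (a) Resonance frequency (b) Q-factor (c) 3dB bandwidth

Step 1 — Resonance condition Im(Z)=0 gives ω₀ = 1/√(LC).
Step 2 — ω₀ = 1/√(0.01·4.7e-06) = 4613 rad/s.
Step 3 — f₀ = ω₀/(2π) = 734.1 Hz.
Step 4 — Series Q: Q = ω₀L/R = 4613·0.01/176 = 0.2621.
Step 5 — 3dB bandwidth: Δω = ω₀/Q = 1.76e+04 rad/s; BW = Δω/(2π) = 2801 Hz.

(a) f₀ = 734.1 Hz  (b) Q = 0.2621  (c) BW = 2801 Hz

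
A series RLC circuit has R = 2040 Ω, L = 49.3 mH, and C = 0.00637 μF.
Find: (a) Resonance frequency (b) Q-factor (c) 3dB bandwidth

Step 1 — Resonance condition Im(Z)=0 gives ω₀ = 1/√(LC).
Step 2 — ω₀ = 1/√(0.0493·6.37e-09) = 5.643e+04 rad/s.
Step 3 — f₀ = ω₀/(2π) = 8981 Hz.
Step 4 — Series Q: Q = ω₀L/R = 5.643e+04·0.0493/2040 = 1.364.
Step 5 — 3dB bandwidth: Δω = ω₀/Q = 4.138e+04 rad/s; BW = Δω/(2π) = 6586 Hz.

(a) f₀ = 8981 Hz  (b) Q = 1.364  (c) BW = 6586 Hz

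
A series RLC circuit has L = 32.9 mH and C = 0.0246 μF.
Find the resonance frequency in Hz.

Step 1 — Resonance condition Im(Z)=0 gives ω₀ = 1/√(LC).
Step 2 — ω₀ = 1/√(0.0329·2.46e-08) = 3.515e+04 rad/s.
Step 3 — f₀ = ω₀/(2π) = 5594 Hz.

f₀ = 5594 Hz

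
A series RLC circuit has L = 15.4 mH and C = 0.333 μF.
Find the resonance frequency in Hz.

Step 1 — Resonance condition Im(Z)=0 gives ω₀ = 1/√(LC).
Step 2 — ω₀ = 1/√(0.0154·3.33e-07) = 1.396e+04 rad/s.
Step 3 — f₀ = ω₀/(2π) = 2222 Hz.

f₀ = 2222 Hz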